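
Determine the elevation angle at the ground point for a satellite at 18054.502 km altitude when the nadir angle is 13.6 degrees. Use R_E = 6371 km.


r = R_E + alt = 24425.5020 km
Law of sines in the satellite / Earth-center / ground-point triangle:
  sin(nadir)/R_E = sin(90 + el)/r  =>  cos(el) = (r/R_E)*sin(nadir)
cos(el) = (24425.5020 / 6371.0000) * sin(13.6 deg) = 0.9015012
el = arccos(0.9015012) = 25.6439 deg
(Earth-central angle = 90 - nadir - el = 50.7561 deg)

25.6439 degrees


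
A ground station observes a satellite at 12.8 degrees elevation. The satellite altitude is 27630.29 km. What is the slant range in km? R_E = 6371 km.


h = 27630.29 km, el = 12.8 deg
d = -R_E*sin(el) + sqrt((R_E*sin(el))^2 + 2*R_E*h + h^2)
d = -6371.0000*sin(0.2234021) + sqrt((6371.0000*0.2215485)^2 + 2*6371.0000*27630.29 + 27630.29^2)
d = 32017.3998 km

32017.3998 km


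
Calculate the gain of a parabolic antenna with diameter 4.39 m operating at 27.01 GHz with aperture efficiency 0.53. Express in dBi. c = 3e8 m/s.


lambda = c/f = 3e8 / 2.701e+10 = 0.011107 m
G = eta*(pi*D/lambda)^2 = 0.53*(pi*4.39/0.011107)^2
G = 817167.9302 (linear)
G = 10*log10(817167.9302) = 59.1231 dBi

59.1231 dBi


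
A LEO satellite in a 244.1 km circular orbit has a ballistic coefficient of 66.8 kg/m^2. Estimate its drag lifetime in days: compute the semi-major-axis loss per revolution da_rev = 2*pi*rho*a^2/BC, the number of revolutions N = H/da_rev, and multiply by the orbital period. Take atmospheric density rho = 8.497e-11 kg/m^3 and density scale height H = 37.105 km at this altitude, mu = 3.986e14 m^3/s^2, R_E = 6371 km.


a = R_E + alt = 6615.1000 km = 6.6151e+06 m
da_rev = 2*pi*rho*a^2/BC = 2*pi*8.497e-11*(6.6151e+06)^2/66.8 = 349.737218 m per revolution
N = H/da_rev = 37105.0000 m / 349.737218 m = 106.0939 revolutions
P = 2*pi*sqrt(a^3/mu) = 5354.4620 s
lifetime = N*P = 106.0939 * 5354.4620 = 568075.9796 s = 6.5750 days

6.5750 days


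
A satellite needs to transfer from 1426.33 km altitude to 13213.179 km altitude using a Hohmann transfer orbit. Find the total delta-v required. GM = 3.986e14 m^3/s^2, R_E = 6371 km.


r1 = 7797.3300 km = 7.79733e+06 m
r2 = 19584.1790 km = 1.9584179e+07 m
dv1 = sqrt(mu/r1)*(sqrt(2*r2/(r1+r2)) - 1) = 1401.5205 m/s
dv2 = sqrt(mu/r2)*(1 - sqrt(2*r1/(r1+r2))) = 1106.7765 m/s
total dv = |dv1| + |dv2| = 1401.5205 + 1106.7765 = 2508.2969 m/s = 2.5083 km/s

2.5083 km/s


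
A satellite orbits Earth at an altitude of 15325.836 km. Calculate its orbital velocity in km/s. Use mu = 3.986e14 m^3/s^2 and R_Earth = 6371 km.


r = R_E + alt = 6371.0 + 15325.836 = 21696.8360 km = 2.1696836e+07 m
v = sqrt(mu/r) = sqrt(3.986e14 / 2.1696836e+07) = 4286.1804 m/s = 4.2862 km/s

4.2862 km/s


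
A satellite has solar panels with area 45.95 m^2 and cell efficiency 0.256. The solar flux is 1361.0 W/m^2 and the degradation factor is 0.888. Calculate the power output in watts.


P = area * eta * S * degradation
P = 45.95 * 0.256 * 1361.0 * 0.888
P = 14216.6271 W

14216.6271 W


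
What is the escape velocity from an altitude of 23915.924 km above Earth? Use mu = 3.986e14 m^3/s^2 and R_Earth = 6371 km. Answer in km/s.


r = 6371.0 + 23915.924 = 30286.9240 km = 3.0286924e+07 m
v_esc = sqrt(2*mu/r) = sqrt(2*3.986e14 / 3.0286924e+07)
v_esc = 5130.4571 m/s = 5.1305 km/s

5.1305 km/s


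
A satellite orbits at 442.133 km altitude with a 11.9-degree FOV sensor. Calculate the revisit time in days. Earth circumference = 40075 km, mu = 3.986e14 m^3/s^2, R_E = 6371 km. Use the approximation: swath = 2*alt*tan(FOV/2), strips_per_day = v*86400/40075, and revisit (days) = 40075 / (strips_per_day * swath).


swath = 2*442.133*tan(0.1038471) = 92.1600 km
v = sqrt(mu/r) = 7648.8336 m/s = 7.6488 km/s
strips/day = v*86400/40075 = 7.6488*86400/40075 = 16.4906
coverage/day = strips * swath = 16.4906 * 92.1600 = 1519.7698 km
revisit = 40075 / 1519.7698 = 26.3691 days

26.3691 days


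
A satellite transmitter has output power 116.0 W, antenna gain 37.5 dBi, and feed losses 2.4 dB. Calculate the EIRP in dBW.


Pt = 116.0 W = 20.6446 dBW
EIRP = Pt_dBW + Gt - losses = 20.6446 + 37.5 - 2.4 = 55.7446 dBW

55.7446 dBW


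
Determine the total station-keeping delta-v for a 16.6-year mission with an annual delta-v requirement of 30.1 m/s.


dV = rate * years = 30.1 * 16.6
dV = 499.6600 m/s

499.6600 m/s


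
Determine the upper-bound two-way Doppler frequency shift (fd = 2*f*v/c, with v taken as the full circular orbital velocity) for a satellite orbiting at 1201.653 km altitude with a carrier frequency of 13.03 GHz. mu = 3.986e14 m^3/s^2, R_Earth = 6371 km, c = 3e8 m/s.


r = 7.572653e+06 m
v = sqrt(mu/r) = 7255.1203 m/s (worst-case radial velocity)
f = 13.03 GHz = 1.303e+10 Hz
fd = 2*f*v/c = 2*1.303e+10*7255.1203/3.0e+08
fd = 630228.1179 Hz

630228.1179 Hz


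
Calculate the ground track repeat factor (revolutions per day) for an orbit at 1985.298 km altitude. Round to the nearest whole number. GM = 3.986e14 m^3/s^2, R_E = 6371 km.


r = 8.356298e+06 m
T = 2*pi*sqrt(r^3/mu) = 7602.0741 s = 126.7012 min
revs/day = 1440 / 126.7012 = 11.3653
Rounded: 11 revolutions per day

11 revolutions per day


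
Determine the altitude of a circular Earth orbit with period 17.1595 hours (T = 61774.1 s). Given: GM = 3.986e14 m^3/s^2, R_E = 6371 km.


T = 61774.1 s
r = (mu*T^2/(4*pi^2))^(1/3) = (3.986e14 * 61774.1^2 / (4*pi^2))^(1/3)
r = 3.3775112e+07 m = 33775.1125 km
alt = r - R_E = 33775.1125 - 6371 = 27404.1125 km

27404.1125 km


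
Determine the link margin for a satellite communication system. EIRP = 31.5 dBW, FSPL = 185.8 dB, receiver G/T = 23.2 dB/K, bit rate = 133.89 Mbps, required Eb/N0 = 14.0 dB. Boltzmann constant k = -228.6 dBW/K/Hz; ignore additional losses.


C/N0 = EIRP - FSPL + G/T - k = 31.5 - 185.8 + 23.2 - (-228.6)
C/N0 = 97.5000 dB-Hz
R_b = 133.89 Mbps = 1.3389e+08 bps -> 10*log10(R_b) = 81.2675 dB-Hz
Eb/N0 = C/N0 - 10*log10(R_b) = 97.5000 - 81.2675 = 16.2325 dB
Margin = Eb/N0 - Eb/N0_req = 16.2325 - 14.0 = 2.2325 dB (link closes)

2.2325 dB


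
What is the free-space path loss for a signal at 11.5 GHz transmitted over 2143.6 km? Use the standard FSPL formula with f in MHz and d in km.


f = 11.5 GHz = 11500.0000 MHz
d = 2143.6 km
FSPL = 32.44 + 20*log10(11500.0000) + 20*log10(2143.6)
FSPL = 32.44 + 81.2140 + 66.6229
FSPL = 180.2768 dB

180.2768 dB


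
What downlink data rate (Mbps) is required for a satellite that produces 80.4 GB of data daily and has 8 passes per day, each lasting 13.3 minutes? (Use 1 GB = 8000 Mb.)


total contact time = 8 * 13.3 * 60 = 6384.0000 s
data = 80.4 GB = 643200.0000 Mb
rate = 643200.0000 / 6384.0000 = 100.7519 Mbps

100.7519 Mbps


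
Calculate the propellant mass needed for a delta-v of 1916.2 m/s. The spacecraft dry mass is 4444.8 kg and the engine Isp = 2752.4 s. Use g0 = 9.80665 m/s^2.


ve = Isp * g0 = 2752.4 * 9.80665 = 26991.823460 m/s
mass ratio = exp(dv/ve) = exp(1916.2/26991.823460) = 1.07357250
m_prop = m_dry * (mr - 1) = 4444.8 * (1.07357250 - 1)
m_prop = 327.0150 kg

327.0150 kg


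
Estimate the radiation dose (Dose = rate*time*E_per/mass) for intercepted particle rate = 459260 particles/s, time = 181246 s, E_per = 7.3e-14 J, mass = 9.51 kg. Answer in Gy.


Total energy deposited = rate * time * E_per
  = 459260 * 181246 * 7.3e-14 = 0.00607645 J
Dose = E_total / mass = 0.00607645 / 9.51
Dose = 6.3895371e-04 Gy

6.3895e-04 Gy


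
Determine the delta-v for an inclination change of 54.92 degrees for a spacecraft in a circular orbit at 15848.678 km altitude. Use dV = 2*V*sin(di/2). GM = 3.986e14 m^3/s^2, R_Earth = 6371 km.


r = 22219.6780 km = 2.2219678e+07 m
V = sqrt(mu/r) = 4235.4520 m/s
di = 54.92 deg = 0.9585348 rad
dV = 2*V*sin(di/2) = 2*4235.4520*sin(0.4792674)
dV = 3906.1816 m/s = 3.9062 km/s

3.9062 km/s


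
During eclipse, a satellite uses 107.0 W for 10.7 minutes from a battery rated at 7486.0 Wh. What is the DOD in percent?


E_used = P * t / 60 = 107.0 * 10.7 / 60 = 19.0817 Wh
DOD = E_used / E_total * 100 = 19.0817 / 7486.0 * 100
DOD = 0.254898 %

0.2549 %


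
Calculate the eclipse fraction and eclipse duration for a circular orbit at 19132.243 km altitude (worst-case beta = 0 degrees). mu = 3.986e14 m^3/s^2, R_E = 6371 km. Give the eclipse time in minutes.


r = 25503.2430 km
T = 675.5431 min
Eclipse fraction = arcsin(R_E/r)/pi = arcsin(6371.0000/25503.2430)/pi
= arcsin(0.2498114)/pi = 0.08036861
Eclipse duration = 0.08036861 * 675.5431 = 54.2925 min

54.2925 minutes


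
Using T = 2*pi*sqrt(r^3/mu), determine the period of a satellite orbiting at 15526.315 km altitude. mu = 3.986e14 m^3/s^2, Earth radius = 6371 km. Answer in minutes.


r = 21897.3150 km = 2.1897315e+07 m
T = 2*pi*sqrt(r^3/mu) = 2*pi*sqrt(1.0499596e+22 / 3.986e14)
T = 32247.6090 s = 537.4602 min

537.4602 minutes


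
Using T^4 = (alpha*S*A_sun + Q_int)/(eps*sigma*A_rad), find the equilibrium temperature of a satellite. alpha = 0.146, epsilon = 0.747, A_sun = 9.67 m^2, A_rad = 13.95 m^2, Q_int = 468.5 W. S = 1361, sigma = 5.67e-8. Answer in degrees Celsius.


Numerator = alpha*S*A_sun + Q_int = 0.146*1361*9.67 + 468.5 = 2389.9870 W
Denominator = eps*sigma*A_rad = 0.747*5.67e-8*13.95 = 5.9085085e-07 W/K^4
T^4 = 4.0449921e+09 K^4
T = 252.1909 K = -20.9591 C

-20.9591 degrees Celsius


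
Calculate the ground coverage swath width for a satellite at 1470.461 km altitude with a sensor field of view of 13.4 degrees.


FOV = 13.4 deg = 0.2338741 rad
swath = 2 * alt * tan(FOV/2) = 2 * 1470.461 * tan(0.1169371)
swath = 2 * 1470.461 * 0.117473
swath = 345.4789 km

345.4789 km


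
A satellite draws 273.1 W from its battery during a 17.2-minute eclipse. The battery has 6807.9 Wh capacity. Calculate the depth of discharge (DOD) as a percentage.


E_used = P * t / 60 = 273.1 * 17.2 / 60 = 78.2887 Wh
DOD = E_used / E_total * 100 = 78.2887 / 6807.9 * 100
DOD = 1.1500 %

1.1500 %


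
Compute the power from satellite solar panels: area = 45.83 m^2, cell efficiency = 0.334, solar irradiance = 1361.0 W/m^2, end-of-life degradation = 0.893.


P = area * eta * S * degradation
P = 45.83 * 0.334 * 1361.0 * 0.893
P = 18603.9819 W

18603.9819 W


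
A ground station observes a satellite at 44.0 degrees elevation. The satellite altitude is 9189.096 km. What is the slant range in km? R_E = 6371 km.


h = 9189.096 km, el = 44.0 deg
d = -R_E*sin(el) + sqrt((R_E*sin(el))^2 + 2*R_E*h + h^2)
d = -6371.0000*sin(0.7679449) + sqrt((6371.0000*0.6946584)^2 + 2*6371.0000*9189.096 + 9189.096^2)
d = 10444.2168 km

10444.2168 km


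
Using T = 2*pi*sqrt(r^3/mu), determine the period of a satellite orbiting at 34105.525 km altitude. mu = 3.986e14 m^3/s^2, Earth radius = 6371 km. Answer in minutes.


r = 40476.5250 km = 4.0476525e+07 m
T = 2*pi*sqrt(r^3/mu) = 2*pi*sqrt(6.6314677e+22 / 3.986e14)
T = 81043.1012 s = 1350.7184 min

1350.7184 minutes


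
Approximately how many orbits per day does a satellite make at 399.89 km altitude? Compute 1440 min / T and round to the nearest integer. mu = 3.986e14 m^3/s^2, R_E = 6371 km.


r = 6.77089e+06 m
T = 2*pi*sqrt(r^3/mu) = 5544.7230 s = 92.4121 min
revs/day = 1440 / 92.4121 = 15.5824
Rounded: 16 revolutions per day

16 revolutions per day


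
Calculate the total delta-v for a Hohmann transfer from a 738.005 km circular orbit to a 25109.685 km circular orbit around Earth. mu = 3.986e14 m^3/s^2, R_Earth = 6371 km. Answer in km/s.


r1 = 7109.0050 km = 7.109005e+06 m
r2 = 31480.6850 km = 3.1480685e+07 m
dv1 = sqrt(mu/r1)*(sqrt(2*r2/(r1+r2)) - 1) = 2076.6026 m/s
dv2 = sqrt(mu/r2)*(1 - sqrt(2*r1/(r1+r2))) = 1398.4493 m/s
total dv = |dv1| + |dv2| = 2076.6026 + 1398.4493 = 3475.0519 m/s = 3.4751 km/s

3.4751 km/s


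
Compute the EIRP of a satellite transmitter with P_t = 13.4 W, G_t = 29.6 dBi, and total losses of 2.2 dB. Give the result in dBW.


Pt = 13.4 W = 11.2710 dBW
EIRP = Pt_dBW + Gt - losses = 11.2710 + 29.6 - 2.2 = 38.6710 dBW

38.6710 dBW


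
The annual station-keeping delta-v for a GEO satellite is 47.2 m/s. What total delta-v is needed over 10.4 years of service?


dV = rate * years = 47.2 * 10.4
dV = 490.8800 m/s

490.8800 m/s


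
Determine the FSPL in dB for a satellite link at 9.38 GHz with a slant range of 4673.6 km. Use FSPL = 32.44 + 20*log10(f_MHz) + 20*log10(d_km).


f = 9.38 GHz = 9380.0000 MHz
d = 4673.6 km
FSPL = 32.44 + 20*log10(9380.0000) + 20*log10(4673.6)
FSPL = 32.44 + 79.4441 + 73.3930
FSPL = 185.2771 dB

185.2771 dB


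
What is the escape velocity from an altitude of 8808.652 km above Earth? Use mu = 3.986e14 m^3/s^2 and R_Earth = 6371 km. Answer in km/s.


r = 6371.0 + 8808.652 = 15179.6520 km = 1.5179652e+07 m
v_esc = sqrt(2*mu/r) = sqrt(2*3.986e14 / 1.5179652e+07)
v_esc = 7246.9078 m/s = 7.2469 km/s

7.2469 km/s


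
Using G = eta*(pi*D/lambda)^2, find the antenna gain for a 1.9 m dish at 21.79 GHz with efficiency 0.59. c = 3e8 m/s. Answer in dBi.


lambda = c/f = 3e8 / 2.179e+10 = 0.01376778 m
G = eta*(pi*D/lambda)^2 = 0.59*(pi*1.9/0.01376778)^2
G = 110899.8376 (linear)
G = 10*log10(110899.8376) = 50.4493 dBi

50.4493 dBi


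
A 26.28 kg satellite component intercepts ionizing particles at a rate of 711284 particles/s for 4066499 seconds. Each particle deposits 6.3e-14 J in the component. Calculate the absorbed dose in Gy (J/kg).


Total energy deposited = rate * time * E_per
  = 711284 * 4066499 * 6.3e-14 = 0.1822234 J
Dose = E_total / mass = 0.1822234 / 26.28
Dose = 0.006933921 Gy

0.0069 Gy


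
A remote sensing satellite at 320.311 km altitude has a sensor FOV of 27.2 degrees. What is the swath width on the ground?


FOV = 27.2 deg = 0.4747296 rad
swath = 2 * alt * tan(FOV/2) = 2 * 320.311 * tan(0.2373648)
swath = 2 * 320.311 * 0.2419255
swath = 154.9828 km

154.9828 km


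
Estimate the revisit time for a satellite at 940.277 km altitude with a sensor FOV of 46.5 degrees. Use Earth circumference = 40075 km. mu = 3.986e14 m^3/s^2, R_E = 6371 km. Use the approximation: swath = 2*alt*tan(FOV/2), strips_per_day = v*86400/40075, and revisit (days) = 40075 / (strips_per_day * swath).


swath = 2*940.277*tan(0.4057891) = 807.9498 km
v = sqrt(mu/r) = 7383.6657 m/s = 7.3837 km/s
strips/day = v*86400/40075 = 7.3837*86400/40075 = 15.9189
coverage/day = strips * swath = 15.9189 * 807.9498 = 12861.6473 km
revisit = 40075 / 12861.6473 = 3.1159 days

3.1159 days


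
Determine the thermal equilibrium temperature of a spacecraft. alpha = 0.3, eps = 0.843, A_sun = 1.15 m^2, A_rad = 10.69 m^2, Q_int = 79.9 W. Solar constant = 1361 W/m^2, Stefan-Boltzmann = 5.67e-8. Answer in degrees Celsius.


Numerator = alpha*S*A_sun + Q_int = 0.3*1361*1.15 + 79.9 = 549.4450 W
Denominator = eps*sigma*A_rad = 0.843*5.67e-8*10.69 = 5.1096169e-07 W/K^4
T^4 = 1.0753155e+09 K^4
T = 181.0856 K = -92.0644 C

-92.0644 degrees Celsius


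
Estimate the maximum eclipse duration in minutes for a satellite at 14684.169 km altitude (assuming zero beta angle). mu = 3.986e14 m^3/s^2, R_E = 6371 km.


r = 21055.1690 km
T = 506.7550 min
Eclipse fraction = arcsin(R_E/r)/pi = arcsin(6371.0000/21055.1690)/pi
= arcsin(0.302586)/pi = 0.09784996
Eclipse duration = 0.09784996 * 506.7550 = 49.5860 min

49.5860 minutes


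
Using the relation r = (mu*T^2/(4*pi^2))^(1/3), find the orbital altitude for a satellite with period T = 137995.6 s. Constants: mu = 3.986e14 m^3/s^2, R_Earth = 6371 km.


T = 137995.6 s
r = (mu*T^2/(4*pi^2))^(1/3) = (3.986e14 * 137995.6^2 / (4*pi^2))^(1/3)
r = 5.7716858e+07 m = 57716.8577 km
alt = r - R_E = 57716.8577 - 6371 = 51345.8577 km

51345.8577 km


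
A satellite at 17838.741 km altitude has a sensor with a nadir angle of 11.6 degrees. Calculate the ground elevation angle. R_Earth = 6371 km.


r = R_E + alt = 24209.7410 km
Law of sines in the satellite / Earth-center / ground-point triangle:
  sin(nadir)/R_E = sin(90 + el)/r  =>  cos(el) = (r/R_E)*sin(nadir)
cos(el) = (24209.7410 / 6371.0000) * sin(11.6 deg) = 0.7640942
el = arccos(0.7640942) = 40.1735 deg
(Earth-central angle = 90 - nadir - el = 38.2265 deg)

40.1735 degrees


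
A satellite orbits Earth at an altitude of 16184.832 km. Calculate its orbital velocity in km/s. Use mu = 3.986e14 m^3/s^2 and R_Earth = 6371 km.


r = R_E + alt = 6371.0 + 16184.832 = 22555.8320 km = 2.2555832e+07 m
v = sqrt(mu/r) = sqrt(3.986e14 / 2.2555832e+07) = 4203.7727 m/s = 4.2038 km/s

4.2038 km/s


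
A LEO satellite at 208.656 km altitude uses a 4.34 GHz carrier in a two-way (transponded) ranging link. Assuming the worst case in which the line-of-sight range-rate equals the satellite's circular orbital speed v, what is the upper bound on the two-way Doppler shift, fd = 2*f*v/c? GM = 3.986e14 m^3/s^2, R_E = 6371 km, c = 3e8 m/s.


r = 6.579656e+06 m
v = sqrt(mu/r) = 7783.3588 m/s (worst-case radial velocity)
f = 4.34 GHz = 4.34e+09 Hz
fd = 2*f*v/c = 2*4.34e+09*7783.3588/3.0e+08
fd = 225198.5156 Hz

225198.5156 Hz


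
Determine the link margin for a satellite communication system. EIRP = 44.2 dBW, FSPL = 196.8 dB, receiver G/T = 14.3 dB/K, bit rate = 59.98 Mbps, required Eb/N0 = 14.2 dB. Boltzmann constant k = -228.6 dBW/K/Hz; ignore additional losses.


C/N0 = EIRP - FSPL + G/T - k = 44.2 - 196.8 + 14.3 - (-228.6)
C/N0 = 90.3000 dB-Hz
R_b = 59.98 Mbps = 5.998e+07 bps -> 10*log10(R_b) = 77.7801 dB-Hz
Eb/N0 = C/N0 - 10*log10(R_b) = 90.3000 - 77.7801 = 12.5199 dB
Margin = Eb/N0 - Eb/N0_req = 12.5199 - 14.2 = -1.6801 dB (negative margin: link does not close)

-1.6801 dB


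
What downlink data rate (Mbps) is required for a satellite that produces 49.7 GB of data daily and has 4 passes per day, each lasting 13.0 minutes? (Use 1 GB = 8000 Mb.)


total contact time = 4 * 13.0 * 60 = 3120.0000 s
data = 49.7 GB = 397600.0000 Mb
rate = 397600.0000 / 3120.0000 = 127.4359 Mbps

127.4359 Mbps


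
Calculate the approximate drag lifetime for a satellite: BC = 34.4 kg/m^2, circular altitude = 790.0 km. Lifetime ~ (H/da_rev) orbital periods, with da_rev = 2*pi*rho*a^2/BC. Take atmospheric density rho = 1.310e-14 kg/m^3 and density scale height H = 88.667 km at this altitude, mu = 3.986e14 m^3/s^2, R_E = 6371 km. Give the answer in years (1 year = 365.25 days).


a = R_E + alt = 7161.0000 km = 7.161e+06 m
da_rev = 2*pi*rho*a^2/BC = 2*pi*1.310e-14*(7.161e+06)^2/34.4 = 0.12269873 m per revolution
N = H/da_rev = 88667.0000 m / 0.12269873 m = 722639.9143 revolutions
P = 2*pi*sqrt(a^3/mu) = 6030.7556 s
lifetime = N*P = 722639.9143 * 6030.7556 = 4.3580647e+09 s = 50440.5641 days
years = 50440.5641 / 365.25 = 138.0987 years

138.0987 years


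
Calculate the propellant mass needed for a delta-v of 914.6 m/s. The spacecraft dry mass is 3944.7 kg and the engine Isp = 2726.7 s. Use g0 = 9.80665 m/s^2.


ve = Isp * g0 = 2726.7 * 9.80665 = 26739.792555 m/s
mass ratio = exp(dv/ve) = exp(914.6/26739.792555) = 1.03479538
m_prop = m_dry * (mr - 1) = 3944.7 * (1.03479538 - 1)
m_prop = 137.2573 kg

137.2573 kg


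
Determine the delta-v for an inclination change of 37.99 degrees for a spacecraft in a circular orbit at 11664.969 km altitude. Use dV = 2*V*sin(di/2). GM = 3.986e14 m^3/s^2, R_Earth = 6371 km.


r = 18035.9690 km = 1.8035969e+07 m
V = sqrt(mu/r) = 4701.0937 m/s
di = 37.99 deg = 0.6630506 rad
dV = 2*V*sin(di/2) = 2*4701.0937*sin(0.3315253)
dV = 3060.2770 m/s = 3.0603 km/s

3.0603 km/s


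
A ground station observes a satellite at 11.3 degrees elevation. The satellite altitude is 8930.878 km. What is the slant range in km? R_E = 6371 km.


h = 8930.878 km, el = 11.3 deg
d = -R_E*sin(el) + sqrt((R_E*sin(el))^2 + 2*R_E*h + h^2)
d = -6371.0000*sin(0.1972222) + sqrt((6371.0000*0.1959461)^2 + 2*6371.0000*8930.878 + 8930.878^2)
d = 12720.0295 km

12720.0295 km


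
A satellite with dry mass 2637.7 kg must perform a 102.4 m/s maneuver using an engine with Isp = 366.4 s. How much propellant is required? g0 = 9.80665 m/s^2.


ve = Isp * g0 = 366.4 * 9.80665 = 3593.156560 m/s
mass ratio = exp(dv/ve) = exp(102.4/3593.156560) = 1.02890859
m_prop = m_dry * (mr - 1) = 2637.7 * (1.02890859 - 1)
m_prop = 76.2522 kg

76.2522 kg


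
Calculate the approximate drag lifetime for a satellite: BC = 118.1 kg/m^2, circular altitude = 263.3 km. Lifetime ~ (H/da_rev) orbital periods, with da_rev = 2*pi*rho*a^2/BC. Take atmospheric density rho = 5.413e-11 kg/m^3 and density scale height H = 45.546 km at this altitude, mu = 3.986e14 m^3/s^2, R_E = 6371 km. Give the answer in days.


a = R_E + alt = 6634.3000 km = 6.6343e+06 m
da_rev = 2*pi*rho*a^2/BC = 2*pi*5.413e-11*(6.6343e+06)^2/118.1 = 126.752989 m per revolution
N = H/da_rev = 45546.0000 m / 126.752989 m = 359.3288 revolutions
P = 2*pi*sqrt(a^3/mu) = 5377.7905 s
lifetime = N*P = 359.3288 * 5377.7905 = 1.932395e+06 s = 22.3657 days

22.3657 days


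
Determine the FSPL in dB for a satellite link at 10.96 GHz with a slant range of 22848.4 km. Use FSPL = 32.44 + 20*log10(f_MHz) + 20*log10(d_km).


f = 10.96 GHz = 10960.0000 MHz
d = 22848.4 km
FSPL = 32.44 + 20*log10(10960.0000) + 20*log10(22848.4)
FSPL = 32.44 + 80.7962 + 87.1771
FSPL = 200.4133 dB

200.4133 dB


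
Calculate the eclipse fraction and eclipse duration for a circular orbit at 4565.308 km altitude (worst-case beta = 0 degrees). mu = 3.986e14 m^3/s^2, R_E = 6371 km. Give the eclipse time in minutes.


r = 10936.3080 km
T = 189.6994 min
Eclipse fraction = arcsin(R_E/r)/pi = arcsin(6371.0000/10936.3080)/pi
= arcsin(0.5825549)/pi = 0.1979469
Eclipse duration = 0.1979469 * 189.6994 = 37.5504 min

37.5504 minutes


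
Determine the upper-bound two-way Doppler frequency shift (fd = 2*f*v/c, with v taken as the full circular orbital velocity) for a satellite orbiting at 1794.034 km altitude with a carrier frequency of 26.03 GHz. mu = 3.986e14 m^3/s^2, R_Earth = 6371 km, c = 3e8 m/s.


r = 8.165034e+06 m
v = sqrt(mu/r) = 6986.9824 m/s (worst-case radial velocity)
f = 26.03 GHz = 2.603e+10 Hz
fd = 2*f*v/c = 2*2.603e+10*6986.9824/3.0e+08
fd = 1.2124743e+06 Hz

1.2125e+06 Hz


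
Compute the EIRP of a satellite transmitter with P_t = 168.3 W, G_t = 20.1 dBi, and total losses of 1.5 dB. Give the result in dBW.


Pt = 168.3 W = 22.2608 dBW
EIRP = Pt_dBW + Gt - losses = 22.2608 + 20.1 - 1.5 = 40.8608 dBW

40.8608 dBW


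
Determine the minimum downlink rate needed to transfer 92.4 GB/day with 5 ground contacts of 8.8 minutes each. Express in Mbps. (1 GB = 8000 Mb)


total contact time = 5 * 8.8 * 60 = 2640.0000 s
data = 92.4 GB = 739200.0000 Mb
rate = 739200.0000 / 2640.0000 = 280.0000 Mbps

280.0000 Mbps


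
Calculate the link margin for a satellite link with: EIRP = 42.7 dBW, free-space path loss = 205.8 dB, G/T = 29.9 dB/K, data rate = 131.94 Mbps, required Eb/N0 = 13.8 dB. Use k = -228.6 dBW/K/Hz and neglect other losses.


C/N0 = EIRP - FSPL + G/T - k = 42.7 - 205.8 + 29.9 - (-228.6)
C/N0 = 95.4000 dB-Hz
R_b = 131.94 Mbps = 1.3194e+08 bps -> 10*log10(R_b) = 81.2038 dB-Hz
Eb/N0 = C/N0 - 10*log10(R_b) = 95.4000 - 81.2038 = 14.1962 dB
Margin = Eb/N0 - Eb/N0_req = 14.1962 - 13.8 = 0.3962352 dB (link closes)

0.3962 dB


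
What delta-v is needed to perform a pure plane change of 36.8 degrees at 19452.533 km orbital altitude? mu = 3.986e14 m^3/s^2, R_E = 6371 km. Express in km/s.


r = 25823.5330 km = 2.5823533e+07 m
V = sqrt(mu/r) = 3928.8081 m/s
di = 36.8 deg = 0.6422812 rad
dV = 2*V*sin(di/2) = 2*3928.8081*sin(0.3211406)
dV = 2480.2490 m/s = 2.4802 km/s

2.4802 km/s


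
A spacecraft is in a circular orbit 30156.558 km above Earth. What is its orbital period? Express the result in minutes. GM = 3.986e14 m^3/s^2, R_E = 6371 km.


r = 36527.5580 km = 3.6527558e+07 m
T = 2*pi*sqrt(r^3/mu) = 2*pi*sqrt(4.8737351e+22 / 3.986e14)
T = 69477.1795 s = 1157.9530 min

1157.9530 minutes


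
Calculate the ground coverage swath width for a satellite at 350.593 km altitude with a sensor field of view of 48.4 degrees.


FOV = 48.4 deg = 0.8447394 rad
swath = 2 * alt * tan(FOV/2) = 2 * 350.593 * tan(0.4223697)
swath = 2 * 350.593 * 0.4494178
swath = 315.1255 km

315.1255 km


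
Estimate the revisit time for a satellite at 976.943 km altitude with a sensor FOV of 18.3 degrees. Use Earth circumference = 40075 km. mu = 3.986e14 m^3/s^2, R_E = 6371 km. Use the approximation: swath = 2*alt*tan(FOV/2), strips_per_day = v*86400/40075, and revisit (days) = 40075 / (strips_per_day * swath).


swath = 2*976.943*tan(0.1596976) = 314.7109 km
v = sqrt(mu/r) = 7365.2206 m/s = 7.3652 km/s
strips/day = v*86400/40075 = 7.3652*86400/40075 = 15.8791
coverage/day = strips * swath = 15.8791 * 314.7109 = 4997.3270 km
revisit = 40075 / 4997.3270 = 8.0193 days

8.0193 days


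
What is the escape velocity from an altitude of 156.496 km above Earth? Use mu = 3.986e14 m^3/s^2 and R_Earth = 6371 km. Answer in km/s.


r = 6371.0 + 156.496 = 6527.4960 km = 6.527496e+06 m
v_esc = sqrt(2*mu/r) = sqrt(2*3.986e14 / 6.527496e+06)
v_esc = 11051.2229 m/s = 11.0512 km/s

11.0512 km/s


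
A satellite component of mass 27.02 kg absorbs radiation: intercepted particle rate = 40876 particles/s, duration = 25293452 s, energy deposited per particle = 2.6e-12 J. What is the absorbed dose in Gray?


Total energy deposited = rate * time * E_per
  = 40876 * 25293452 * 2.6e-12 = 2.6881 J
Dose = E_total / mass = 2.6881 / 27.02
Dose = 0.09948658 Gy

0.0995 Gy


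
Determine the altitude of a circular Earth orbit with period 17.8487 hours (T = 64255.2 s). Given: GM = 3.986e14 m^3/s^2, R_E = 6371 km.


T = 64255.2 s
r = (mu*T^2/(4*pi^2))^(1/3) = (3.986e14 * 64255.2^2 / (4*pi^2))^(1/3)
r = 3.4673528e+07 m = 34673.5285 km
alt = r - R_E = 34673.5285 - 6371 = 28302.5285 km

28302.5285 km


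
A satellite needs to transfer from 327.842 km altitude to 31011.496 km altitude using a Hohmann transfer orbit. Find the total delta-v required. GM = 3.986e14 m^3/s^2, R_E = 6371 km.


r1 = 6698.8420 km = 6.698842e+06 m
r2 = 37382.4960 km = 3.7382496e+07 m
dv1 = sqrt(mu/r1)*(sqrt(2*r2/(r1+r2)) - 1) = 2332.1319 m/s
dv2 = sqrt(mu/r2)*(1 - sqrt(2*r1/(r1+r2))) = 1465.1807 m/s
total dv = |dv1| + |dv2| = 2332.1319 + 1465.1807 = 3797.3126 m/s = 3.7973 km/s

3.7973 km/s


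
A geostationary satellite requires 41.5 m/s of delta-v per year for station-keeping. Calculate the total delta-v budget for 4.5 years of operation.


dV = rate * years = 41.5 * 4.5
dV = 186.7500 m/s

186.7500 m/s


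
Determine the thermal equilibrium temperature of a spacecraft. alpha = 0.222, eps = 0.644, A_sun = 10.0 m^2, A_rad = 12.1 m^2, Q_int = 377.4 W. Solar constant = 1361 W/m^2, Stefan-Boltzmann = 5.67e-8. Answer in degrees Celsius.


Numerator = alpha*S*A_sun + Q_int = 0.222*1361*10.0 + 377.4 = 3398.8200 W
Denominator = eps*sigma*A_rad = 0.644*5.67e-8*12.1 = 4.4182908e-07 W/K^4
T^4 = 7.6926127e+09 K^4
T = 296.1546 K = 23.0046 C

23.0046 degrees Celsius


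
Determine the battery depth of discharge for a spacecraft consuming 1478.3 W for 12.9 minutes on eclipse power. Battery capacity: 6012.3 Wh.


E_used = P * t / 60 = 1478.3 * 12.9 / 60 = 317.8345 Wh
DOD = E_used / E_total * 100 = 317.8345 / 6012.3 * 100
DOD = 5.2864 %

5.2864 %


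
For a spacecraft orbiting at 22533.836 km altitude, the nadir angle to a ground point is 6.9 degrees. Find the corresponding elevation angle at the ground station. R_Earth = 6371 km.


r = R_E + alt = 28904.8360 km
Law of sines in the satellite / Earth-center / ground-point triangle:
  sin(nadir)/R_E = sin(90 + el)/r  =>  cos(el) = (r/R_E)*sin(nadir)
cos(el) = (28904.8360 / 6371.0000) * sin(6.9 deg) = 0.5450535
el = arccos(0.5450535) = 56.9717 deg
(Earth-central angle = 90 - nadir - el = 26.1283 deg)

56.9717 degrees


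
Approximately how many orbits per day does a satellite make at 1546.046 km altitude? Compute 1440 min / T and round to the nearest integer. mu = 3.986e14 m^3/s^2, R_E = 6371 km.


r = 7.917046e+06 m
T = 2*pi*sqrt(r^3/mu) = 7010.6127 s = 116.8435 min
revs/day = 1440 / 116.8435 = 12.3242
Rounded: 12 revolutions per day

12 revolutions per day


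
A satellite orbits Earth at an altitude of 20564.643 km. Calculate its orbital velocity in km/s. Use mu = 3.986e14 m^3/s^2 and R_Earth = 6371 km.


r = R_E + alt = 6371.0 + 20564.643 = 26935.6430 km = 2.6935643e+07 m
v = sqrt(mu/r) = sqrt(3.986e14 / 2.6935643e+07) = 3846.8475 m/s = 3.8468 km/s

3.8468 km/s


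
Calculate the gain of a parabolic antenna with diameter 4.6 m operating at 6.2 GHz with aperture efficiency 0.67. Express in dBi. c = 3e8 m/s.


lambda = c/f = 3e8 / 6.2e+09 = 0.0483871 m
G = eta*(pi*D/lambda)^2 = 0.67*(pi*4.6/0.0483871)^2
G = 59762.8198 (linear)
G = 10*log10(59762.8198) = 47.7643 dBi

47.7643 dBi


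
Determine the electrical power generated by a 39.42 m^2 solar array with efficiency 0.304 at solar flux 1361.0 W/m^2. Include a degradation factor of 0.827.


P = area * eta * S * degradation
P = 39.42 * 0.304 * 1361.0 * 0.827
P = 13488.1951 W

13488.1951 W


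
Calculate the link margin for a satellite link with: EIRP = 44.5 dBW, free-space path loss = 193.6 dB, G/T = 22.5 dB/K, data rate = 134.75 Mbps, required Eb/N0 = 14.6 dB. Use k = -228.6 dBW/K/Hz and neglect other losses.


C/N0 = EIRP - FSPL + G/T - k = 44.5 - 193.6 + 22.5 - (-228.6)
C/N0 = 102.0000 dB-Hz
R_b = 134.75 Mbps = 1.3475e+08 bps -> 10*log10(R_b) = 81.2953 dB-Hz
Eb/N0 = C/N0 - 10*log10(R_b) = 102.0000 - 81.2953 = 20.7047 dB
Margin = Eb/N0 - Eb/N0_req = 20.7047 - 14.6 = 6.1047 dB (link closes)

6.1047 dB


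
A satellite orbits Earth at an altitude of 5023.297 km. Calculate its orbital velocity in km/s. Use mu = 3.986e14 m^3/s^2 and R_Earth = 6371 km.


r = R_E + alt = 6371.0 + 5023.297 = 11394.2970 km = 1.1394297e+07 m
v = sqrt(mu/r) = sqrt(3.986e14 / 1.1394297e+07) = 5914.5932 m/s = 5.9146 km/s

5.9146 km/s


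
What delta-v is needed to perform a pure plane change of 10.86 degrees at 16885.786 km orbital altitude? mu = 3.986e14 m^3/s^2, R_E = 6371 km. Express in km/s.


r = 23256.7860 km = 2.3256786e+07 m
V = sqrt(mu/r) = 4139.9376 m/s
di = 10.86 deg = 0.1895428 rad
dV = 2*V*sin(di/2) = 2*4139.9376*sin(0.09477138)
dV = 783.5211 m/s = 0.7835211 km/s

0.7835 km/s


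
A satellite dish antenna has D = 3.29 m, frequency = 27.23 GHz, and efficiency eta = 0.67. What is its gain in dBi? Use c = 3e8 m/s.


lambda = c/f = 3e8 / 2.723e+10 = 0.01101726 m
G = eta*(pi*D/lambda)^2 = 0.67*(pi*3.29/0.01101726)^2
G = 589683.6919 (linear)
G = 10*log10(589683.6919) = 57.7062 dBi

57.7062 dBi


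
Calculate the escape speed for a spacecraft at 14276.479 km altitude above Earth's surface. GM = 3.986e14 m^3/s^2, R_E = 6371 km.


r = 6371.0 + 14276.479 = 20647.4790 km = 2.0647479e+07 m
v_esc = sqrt(2*mu/r) = sqrt(2*3.986e14 / 2.0647479e+07)
v_esc = 6213.6978 m/s = 6.2137 km/s

6.2137 km/s


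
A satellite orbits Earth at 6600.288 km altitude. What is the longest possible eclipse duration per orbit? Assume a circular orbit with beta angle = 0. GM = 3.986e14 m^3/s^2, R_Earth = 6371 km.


r = 12971.2880 km
T = 245.0387 min
Eclipse fraction = arcsin(R_E/r)/pi = arcsin(6371.0000/12971.2880)/pi
= arcsin(0.4911617)/pi = 0.1634276
Eclipse duration = 0.1634276 * 245.0387 = 40.0461 min

40.0461 minutes


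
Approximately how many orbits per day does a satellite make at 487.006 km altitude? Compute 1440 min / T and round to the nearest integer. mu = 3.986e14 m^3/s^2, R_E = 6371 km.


r = 6.858006e+06 m
T = 2*pi*sqrt(r^3/mu) = 5652.0763 s = 94.2013 min
revs/day = 1440 / 94.2013 = 15.2864
Rounded: 15 revolutions per day

15 revolutions per day


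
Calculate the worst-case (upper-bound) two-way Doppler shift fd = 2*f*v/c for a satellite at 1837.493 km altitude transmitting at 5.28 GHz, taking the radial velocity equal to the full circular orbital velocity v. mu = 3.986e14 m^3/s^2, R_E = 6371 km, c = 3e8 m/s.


r = 8.208493e+06 m
v = sqrt(mu/r) = 6968.4619 m/s (worst-case radial velocity)
f = 5.28 GHz = 5.28e+09 Hz
fd = 2*f*v/c = 2*5.28e+09*6968.4619/3.0e+08
fd = 245289.8596 Hz

245289.8596 Hz


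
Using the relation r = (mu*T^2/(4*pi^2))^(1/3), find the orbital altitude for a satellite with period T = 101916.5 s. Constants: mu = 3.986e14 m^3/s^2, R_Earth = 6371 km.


T = 101916.5 s
r = (mu*T^2/(4*pi^2))^(1/3) = (3.986e14 * 101916.5^2 / (4*pi^2))^(1/3)
r = 4.7158015e+07 m = 47158.0154 km
alt = r - R_E = 47158.0154 - 6371 = 40787.0154 km

40787.0154 km


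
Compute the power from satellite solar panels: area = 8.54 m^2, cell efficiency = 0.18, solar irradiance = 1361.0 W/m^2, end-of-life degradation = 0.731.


P = area * eta * S * degradation
P = 8.54 * 0.18 * 1361.0 * 0.731
P = 1529.3464 W

1529.3464 W


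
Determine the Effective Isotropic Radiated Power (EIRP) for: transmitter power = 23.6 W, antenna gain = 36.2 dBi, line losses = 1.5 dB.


Pt = 23.6 W = 13.7291 dBW
EIRP = Pt_dBW + Gt - losses = 13.7291 + 36.2 - 1.5 = 48.4291 dBW

48.4291 dBW


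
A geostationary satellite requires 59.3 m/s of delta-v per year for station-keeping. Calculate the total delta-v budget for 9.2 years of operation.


dV = rate * years = 59.3 * 9.2
dV = 545.5600 m/s

545.5600 m/s


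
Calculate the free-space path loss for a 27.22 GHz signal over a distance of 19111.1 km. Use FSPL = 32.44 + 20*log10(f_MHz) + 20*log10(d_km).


f = 27.22 GHz = 27220.0000 MHz
d = 19111.1 km
FSPL = 32.44 + 20*log10(27220.0000) + 20*log10(19111.1)
FSPL = 32.44 + 88.6978 + 85.6257
FSPL = 206.7635 dB

206.7635 dB


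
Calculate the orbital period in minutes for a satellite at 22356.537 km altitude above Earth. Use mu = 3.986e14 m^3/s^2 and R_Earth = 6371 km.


r = 28727.5370 km = 2.8727537e+07 m
T = 2*pi*sqrt(r^3/mu) = 2*pi*sqrt(2.3708014e+22 / 3.986e14)
T = 48457.2552 s = 807.6209 min

807.6209 minutes


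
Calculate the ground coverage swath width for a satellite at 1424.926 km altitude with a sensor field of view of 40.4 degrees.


FOV = 40.4 deg = 0.705113 rad
swath = 2 * alt * tan(FOV/2) = 2 * 1424.926 * tan(0.3525565)
swath = 2 * 1424.926 * 0.3679284
swath = 1048.5414 km

1048.5414 km


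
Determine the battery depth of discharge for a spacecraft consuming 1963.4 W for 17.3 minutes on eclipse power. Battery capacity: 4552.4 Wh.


E_used = P * t / 60 = 1963.4 * 17.3 / 60 = 566.1137 Wh
DOD = E_used / E_total * 100 = 566.1137 / 4552.4 * 100
DOD = 12.4355 %

12.4355 %


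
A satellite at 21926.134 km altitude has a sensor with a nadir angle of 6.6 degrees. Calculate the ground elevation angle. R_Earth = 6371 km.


r = R_E + alt = 28297.1340 km
Law of sines in the satellite / Earth-center / ground-point triangle:
  sin(nadir)/R_E = sin(90 + el)/r  =>  cos(el) = (r/R_E)*sin(nadir)
cos(el) = (28297.1340 / 6371.0000) * sin(6.6 deg) = 0.5104994
el = arccos(0.5104994) = 59.3029 deg
(Earth-central angle = 90 - nadir - el = 24.0971 deg)

59.3029 degrees


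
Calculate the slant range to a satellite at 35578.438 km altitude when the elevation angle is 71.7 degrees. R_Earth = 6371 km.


h = 35578.438 km, el = 71.7 deg
d = -R_E*sin(el) + sqrt((R_E*sin(el))^2 + 2*R_E*h + h^2)
d = -6371.0000*sin(1.2514) + sqrt((6371.0000*0.9494255)^2 + 2*6371.0000*35578.438 + 35578.438^2)
d = 35852.9234 km

35852.9234 km


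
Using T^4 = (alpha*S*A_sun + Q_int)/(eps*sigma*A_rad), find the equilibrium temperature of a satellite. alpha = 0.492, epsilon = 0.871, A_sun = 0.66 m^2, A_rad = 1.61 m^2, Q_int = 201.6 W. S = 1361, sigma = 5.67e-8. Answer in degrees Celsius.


Numerator = alpha*S*A_sun + Q_int = 0.492*1361*0.66 + 201.6 = 643.5439 W
Denominator = eps*sigma*A_rad = 0.871*5.67e-8*1.61 = 7.9510977e-08 W/K^4
T^4 = 8.0937745e+09 K^4
T = 299.9423 K = 26.7923 C

26.7923 degrees Celsius


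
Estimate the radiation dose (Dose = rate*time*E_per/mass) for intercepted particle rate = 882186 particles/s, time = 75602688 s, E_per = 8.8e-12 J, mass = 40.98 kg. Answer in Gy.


Total energy deposited = rate * time * E_per
  = 882186 * 75602688 * 8.8e-12 = 586.9216 J
Dose = E_total / mass = 586.9216 / 40.98
Dose = 14.3221 Gy

14.3221 Gy


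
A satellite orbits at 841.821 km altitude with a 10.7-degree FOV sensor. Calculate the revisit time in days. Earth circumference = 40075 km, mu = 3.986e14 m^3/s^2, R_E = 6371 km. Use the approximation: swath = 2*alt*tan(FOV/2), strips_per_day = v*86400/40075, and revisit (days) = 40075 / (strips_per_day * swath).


swath = 2*841.821*tan(0.09337511) = 157.6688 km
v = sqrt(mu/r) = 7433.8890 m/s = 7.4339 km/s
strips/day = v*86400/40075 = 7.4339*86400/40075 = 16.0271
coverage/day = strips * swath = 16.0271 * 157.6688 = 2526.9808 km
revisit = 40075 / 2526.9808 = 15.8588 days

15.8588 days


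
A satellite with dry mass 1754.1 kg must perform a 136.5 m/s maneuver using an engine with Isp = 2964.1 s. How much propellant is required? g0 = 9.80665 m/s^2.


ve = Isp * g0 = 2964.1 * 9.80665 = 29067.891265 m/s
mass ratio = exp(dv/ve) = exp(136.5/29067.891265) = 1.00470695
m_prop = m_dry * (mr - 1) = 1754.1 * (1.00470695 - 1)
m_prop = 8.2565 kg

8.2565 kg


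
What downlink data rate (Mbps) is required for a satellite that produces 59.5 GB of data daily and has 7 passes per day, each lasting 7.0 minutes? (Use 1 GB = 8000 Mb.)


total contact time = 7 * 7.0 * 60 = 2940.0000 s
data = 59.5 GB = 476000.0000 Mb
rate = 476000.0000 / 2940.0000 = 161.9048 Mbps

161.9048 Mbps


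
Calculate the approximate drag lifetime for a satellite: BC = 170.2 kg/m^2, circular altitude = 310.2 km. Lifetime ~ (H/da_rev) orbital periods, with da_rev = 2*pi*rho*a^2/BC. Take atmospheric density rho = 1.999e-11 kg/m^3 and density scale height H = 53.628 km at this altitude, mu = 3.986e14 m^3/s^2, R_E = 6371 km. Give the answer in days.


a = R_E + alt = 6681.2000 km = 6.6812e+06 m
da_rev = 2*pi*rho*a^2/BC = 2*pi*1.999e-11*(6.6812e+06)^2/170.2 = 32.941400 m per revolution
N = H/da_rev = 53628.0000 m / 32.941400 m = 1627.9818 revolutions
P = 2*pi*sqrt(a^3/mu) = 5434.9172 s
lifetime = N*P = 1627.9818 * 5434.9172 = 8.8479463e+06 s = 102.4068 days

102.4068 days


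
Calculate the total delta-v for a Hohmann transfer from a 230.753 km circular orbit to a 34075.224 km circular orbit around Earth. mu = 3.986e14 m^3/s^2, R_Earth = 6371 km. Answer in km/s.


r1 = 6601.7530 km = 6.601753e+06 m
r2 = 40446.2240 km = 4.0446224e+07 m
dv1 = sqrt(mu/r1)*(sqrt(2*r2/(r1+r2)) - 1) = 2418.4660 m/s
dv2 = sqrt(mu/r2)*(1 - sqrt(2*r1/(r1+r2))) = 1476.2328 m/s
total dv = |dv1| + |dv2| = 2418.4660 + 1476.2328 = 3894.6989 m/s = 3.8947 km/s

3.8947 km/s


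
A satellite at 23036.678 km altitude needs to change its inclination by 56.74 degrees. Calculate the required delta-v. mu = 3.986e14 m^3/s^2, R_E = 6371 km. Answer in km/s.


r = 29407.6780 km = 2.9407678e+07 m
V = sqrt(mu/r) = 3681.6142 m/s
di = 56.74 deg = 0.9902998 rad
dV = 2*V*sin(di/2) = 2*3681.6142*sin(0.4951499)
dV = 3498.7379 m/s = 3.4987 km/s

3.4987 km/s


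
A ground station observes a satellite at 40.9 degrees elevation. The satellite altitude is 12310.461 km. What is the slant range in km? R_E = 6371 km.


h = 12310.461 km, el = 40.9 deg
d = -R_E*sin(el) + sqrt((R_E*sin(el))^2 + 2*R_E*h + h^2)
d = -6371.0000*sin(0.7138397) + sqrt((6371.0000*0.6547408)^2 + 2*6371.0000*12310.461 + 12310.461^2)
d = 13878.7858 km

13878.7858 km


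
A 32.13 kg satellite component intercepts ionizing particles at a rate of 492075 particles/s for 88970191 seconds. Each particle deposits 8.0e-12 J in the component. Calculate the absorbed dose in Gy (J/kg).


Total energy deposited = rate * time * E_per
  = 492075 * 88970191 * 8.0e-12 = 350.2401 J
Dose = E_total / mass = 350.2401 / 32.13
Dose = 10.9007 Gy

10.9007 Gy


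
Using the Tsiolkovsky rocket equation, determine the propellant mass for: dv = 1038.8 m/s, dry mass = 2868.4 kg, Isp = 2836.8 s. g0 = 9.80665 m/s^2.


ve = Isp * g0 = 2836.8 * 9.80665 = 27819.504720 m/s
mass ratio = exp(dv/ve) = exp(1038.8/27819.504720) = 1.03804663
m_prop = m_dry * (mr - 1) = 2868.4 * (1.03804663 - 1)
m_prop = 109.1330 kg

109.1330 kg


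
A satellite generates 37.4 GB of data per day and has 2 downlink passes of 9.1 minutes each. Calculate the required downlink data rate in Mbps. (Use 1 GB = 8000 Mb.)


total contact time = 2 * 9.1 * 60 = 1092.0000 s
data = 37.4 GB = 299200.0000 Mb
rate = 299200.0000 / 1092.0000 = 273.9927 Mbps

273.9927 Mbps
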